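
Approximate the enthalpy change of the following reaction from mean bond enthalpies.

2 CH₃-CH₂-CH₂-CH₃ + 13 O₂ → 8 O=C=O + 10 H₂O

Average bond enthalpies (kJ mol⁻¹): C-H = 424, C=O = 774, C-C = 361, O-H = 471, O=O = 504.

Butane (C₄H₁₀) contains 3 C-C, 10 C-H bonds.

Bonds broken (reactants):
  C-C: 6 × 361 = 2166
  C-H: 20 × 424 = 8480
  O=O: 13 × 504 = 6552
  Σ(broken) = 17198 kJ
Bonds formed (products):
  C=O: 16 × 774 = 12384
  O-H: 20 × 471 = 9420
  Σ(formed) = 21804 kJ
ΔH = Σ(broken) − Σ(formed) = 17198 − 21804 = −4606 kJ

ΔH ≈ −4606 kJ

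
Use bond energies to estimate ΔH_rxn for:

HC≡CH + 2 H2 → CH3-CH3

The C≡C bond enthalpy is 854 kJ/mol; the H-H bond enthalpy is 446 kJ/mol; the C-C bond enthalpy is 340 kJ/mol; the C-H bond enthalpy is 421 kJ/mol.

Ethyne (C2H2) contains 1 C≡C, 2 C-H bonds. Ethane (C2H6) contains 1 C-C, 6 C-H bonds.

Bonds broken (reactants):
  C≡C: 1 × 854 = 854
  C-H: 2 × 421 = 842
  H-H: 2 × 446 = 892
  Σ(broken) = 2588 kJ
Bonds formed (products):
  C-C: 1 × 340 = 340
  C-H: 6 × 421 = 2526
  Σ(formed) = 2866 kJ
ΔH = Σ(broken) − Σ(formed) = 2588 − 2866 = −278 kJ

ΔH ≈ −278 kJ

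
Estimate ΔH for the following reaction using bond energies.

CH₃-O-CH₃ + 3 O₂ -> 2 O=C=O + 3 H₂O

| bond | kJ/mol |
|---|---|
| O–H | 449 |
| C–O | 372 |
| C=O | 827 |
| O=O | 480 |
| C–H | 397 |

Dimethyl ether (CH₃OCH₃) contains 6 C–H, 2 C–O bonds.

Bonds broken (reactants):
  C–H: 6 × 397 = 2382
  C–O: 2 × 372 = 744
  O=O: 3 × 480 = 1440
  Σ(broken) = 4566 kJ
Bonds formed (products):
  C=O: 4 × 827 = 3308
  O–H: 6 × 449 = 2694
  Σ(formed) = 6002 kJ
ΔH = Σ(broken) − Σ(formed) = 4566 − 6002 = −1436 kJ

ΔH ≈ −1436 kJ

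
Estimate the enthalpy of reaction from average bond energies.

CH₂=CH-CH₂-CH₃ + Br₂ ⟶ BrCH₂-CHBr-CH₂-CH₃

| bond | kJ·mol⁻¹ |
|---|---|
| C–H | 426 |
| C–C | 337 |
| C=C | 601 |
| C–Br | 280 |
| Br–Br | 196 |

ΔH ≈ −100 kJ

Bonds broken (reactants):
  Br–Br: 1 × 196 = 196
  C–C: 2 × 337 = 674
  C–H: 8 × 426 = 3408
  C=C: 1 × 601 = 601
  Σ(broken) = 4879 kJ
Bonds formed (products):
  C–Br: 2 × 280 = 560
  C–C: 3 × 337 = 1011
  C–H: 8 × 426 = 3408
  Σ(formed) = 4979 kJ
ΔH = Σ(broken) − Σ(formed) = 4879 − 4979 = −100 kJ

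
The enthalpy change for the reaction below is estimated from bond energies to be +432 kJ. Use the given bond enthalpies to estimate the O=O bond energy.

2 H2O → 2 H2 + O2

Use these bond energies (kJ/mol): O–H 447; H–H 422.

Let D be the O=O bond energy.
Σ(broken) = 4×447 = 1788
Σ(formed) = 2×422 + 1×D = 844 + D
ΔH = Σ(broken) − Σ(formed) = (1788) − (844 + D) = +944 − D
Setting this equal to +432 kJ gives D = 512 kJ/mol.

D(O=O) ≈ 512 kJ/mol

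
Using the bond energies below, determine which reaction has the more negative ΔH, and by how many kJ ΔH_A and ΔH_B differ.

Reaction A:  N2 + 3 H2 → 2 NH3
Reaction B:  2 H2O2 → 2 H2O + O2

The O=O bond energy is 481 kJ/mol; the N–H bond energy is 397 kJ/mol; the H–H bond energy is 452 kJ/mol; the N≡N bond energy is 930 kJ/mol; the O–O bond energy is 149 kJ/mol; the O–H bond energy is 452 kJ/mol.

Reaction B, by 87 kJ

Reaction A:
  Bonds broken (reactants):
    H–H: 3 × 452 = 1356
    N≡N: 1 × 930 = 930
    Σ(broken) = 2286 kJ
  Bonds formed (products):
    N–H: 6 × 397 = 2382
    Σ(formed) = 2382 kJ
  ΔH_A = 2286 − 2382 = −96 kJ
Reaction B:
  Bonds broken (reactants):
    O–H: 4 × 452 = 1808
    O–O: 2 × 149 = 298
    Σ(broken) = 2106 kJ
  Bonds formed (products):
    O–H: 4 × 452 = 1808
    O=O: 1 × 481 = 481
    Σ(formed) = 2289 kJ
  ΔH_B = 2106 − 2289 = −183 kJ
ΔH_A − ΔH_B = +87 kJ, so reaction B has the more negative ΔH; |ΔH_A − ΔH_B| = 87 kJ.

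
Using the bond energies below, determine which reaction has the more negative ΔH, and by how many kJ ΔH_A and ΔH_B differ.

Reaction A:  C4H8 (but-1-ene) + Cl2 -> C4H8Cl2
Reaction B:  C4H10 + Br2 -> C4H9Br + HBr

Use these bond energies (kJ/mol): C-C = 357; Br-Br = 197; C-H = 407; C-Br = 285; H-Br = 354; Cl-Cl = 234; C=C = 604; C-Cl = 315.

Reaction A:
  Bonds broken (reactants):
    C-C: 2 × 357 = 714
    C-H: 8 × 407 = 3256
    C=C: 1 × 604 = 604
    Cl-Cl: 1 × 234 = 234
    Σ(broken) = 4808 kJ
  Bonds formed (products):
    C-C: 3 × 357 = 1071
    C-Cl: 2 × 315 = 630
    C-H: 8 × 407 = 3256
    Σ(formed) = 4957 kJ
  ΔH_A = 4808 − 4957 = −149 kJ
Reaction B:
  Bonds broken (reactants):
    Br-Br: 1 × 197 = 197
    C-C: 3 × 357 = 1071
    C-H: 10 × 407 = 4070
    Σ(broken) = 5338 kJ
  Bonds formed (products):
    C-Br: 1 × 285 = 285
    C-C: 3 × 357 = 1071
    C-H: 9 × 407 = 3663
    H-Br: 1 × 354 = 354
    Σ(formed) = 5373 kJ
  ΔH_B = 5338 − 5373 = −35 kJ
ΔH_A − ΔH_B = −114 kJ, so reaction A has the more negative ΔH; |ΔH_A − ΔH_B| = 114 kJ.

Reaction A, by 114 kJ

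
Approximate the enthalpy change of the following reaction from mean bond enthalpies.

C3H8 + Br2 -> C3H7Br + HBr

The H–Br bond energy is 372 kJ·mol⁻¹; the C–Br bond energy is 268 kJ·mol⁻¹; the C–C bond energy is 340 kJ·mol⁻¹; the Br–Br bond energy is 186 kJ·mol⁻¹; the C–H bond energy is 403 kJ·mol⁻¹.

ΔH ≈ −51 kJ

Bonds broken (reactants):
  Br–Br: 1 × 186 = 186
  C–C: 2 × 340 = 680
  C–H: 8 × 403 = 3224
  Σ(broken) = 4090 kJ
Bonds formed (products):
  C–Br: 1 × 268 = 268
  C–C: 2 × 340 = 680
  C–H: 7 × 403 = 2821
  H–Br: 1 × 372 = 372
  Σ(formed) = 4141 kJ
ΔH = Σ(broken) − Σ(formed) = 4090 − 4141 = −51 kJ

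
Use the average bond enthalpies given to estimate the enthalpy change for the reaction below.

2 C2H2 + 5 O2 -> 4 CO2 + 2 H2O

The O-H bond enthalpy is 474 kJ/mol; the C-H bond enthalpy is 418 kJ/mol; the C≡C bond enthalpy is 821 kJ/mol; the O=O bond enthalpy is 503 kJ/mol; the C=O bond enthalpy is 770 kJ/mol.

Bonds broken (reactants):
  C≡C: 2 × 821 = 1642
  C-H: 4 × 418 = 1672
  O=O: 5 × 503 = 2515
  Σ(broken) = 5829 kJ
Bonds formed (products):
  C=O: 8 × 770 = 6160
  O-H: 4 × 474 = 1896
  Σ(formed) = 8056 kJ
ΔH = Σ(broken) − Σ(formed) = 5829 − 8056 = −2227 kJ

ΔH ≈ −2227 kJ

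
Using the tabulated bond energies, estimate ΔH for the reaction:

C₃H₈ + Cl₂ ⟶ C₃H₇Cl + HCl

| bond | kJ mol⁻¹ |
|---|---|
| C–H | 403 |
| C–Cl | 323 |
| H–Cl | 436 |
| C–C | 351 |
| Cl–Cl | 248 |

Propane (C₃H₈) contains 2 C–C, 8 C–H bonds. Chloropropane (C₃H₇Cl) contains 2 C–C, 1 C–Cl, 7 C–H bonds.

Bonds broken (reactants):
  C–C: 2 × 351 = 702
  C–H: 8 × 403 = 3224
  Cl–Cl: 1 × 248 = 248
  Σ(broken) = 4174 kJ
Bonds formed (products):
  C–C: 2 × 351 = 702
  C–Cl: 1 × 323 = 323
  C–H: 7 × 403 = 2821
  H–Cl: 1 × 436 = 436
  Σ(formed) = 4282 kJ
ΔH = Σ(broken) − Σ(formed) = 4174 − 4282 = −108 kJ

ΔH ≈ −108 kJ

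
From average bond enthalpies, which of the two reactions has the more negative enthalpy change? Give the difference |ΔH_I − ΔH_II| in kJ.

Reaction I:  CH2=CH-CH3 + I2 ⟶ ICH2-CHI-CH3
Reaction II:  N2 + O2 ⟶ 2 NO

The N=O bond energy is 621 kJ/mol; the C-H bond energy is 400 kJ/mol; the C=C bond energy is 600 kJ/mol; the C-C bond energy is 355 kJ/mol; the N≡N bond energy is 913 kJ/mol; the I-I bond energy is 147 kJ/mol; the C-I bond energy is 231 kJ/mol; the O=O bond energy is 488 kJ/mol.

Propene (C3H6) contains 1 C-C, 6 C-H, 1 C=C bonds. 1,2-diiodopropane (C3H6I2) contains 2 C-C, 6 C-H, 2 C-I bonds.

Reaction I:
  Bonds broken (reactants):
    C-C: 1 × 355 = 355
    C-H: 6 × 400 = 2400
    C=C: 1 × 600 = 600
    I-I: 1 × 147 = 147
    Σ(broken) = 3502 kJ
  Bonds formed (products):
    C-C: 2 × 355 = 710
    C-H: 6 × 400 = 2400
    C-I: 2 × 231 = 462
    Σ(formed) = 3572 kJ
  ΔH_I = 3502 − 3572 = −70 kJ
Reaction II:
  Bonds broken (reactants):
    N≡N: 1 × 913 = 913
    O=O: 1 × 488 = 488
    Σ(broken) = 1401 kJ
  Bonds formed (products):
    N=O: 2 × 621 = 1242
    Σ(formed) = 1242 kJ
  ΔH_II = 1401 − 1242 = +159 kJ
ΔH_I − ΔH_II = −229 kJ, so reaction I has the more negative ΔH; |ΔH_I − ΔH_II| = 229 kJ.

Reaction I, by 229 kJ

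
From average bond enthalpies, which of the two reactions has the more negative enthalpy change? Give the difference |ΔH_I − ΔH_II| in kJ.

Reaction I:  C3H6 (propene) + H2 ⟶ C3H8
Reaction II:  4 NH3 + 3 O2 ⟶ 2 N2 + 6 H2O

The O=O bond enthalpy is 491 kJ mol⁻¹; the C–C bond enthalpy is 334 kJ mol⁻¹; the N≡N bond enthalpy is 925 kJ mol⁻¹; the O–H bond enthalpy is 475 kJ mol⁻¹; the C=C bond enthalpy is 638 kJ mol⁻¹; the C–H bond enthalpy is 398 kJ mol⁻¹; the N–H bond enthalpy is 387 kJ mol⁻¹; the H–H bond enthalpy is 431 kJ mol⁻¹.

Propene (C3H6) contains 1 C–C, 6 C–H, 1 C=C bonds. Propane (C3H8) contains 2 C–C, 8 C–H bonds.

Reaction I:
  Bonds broken (reactants):
    C–C: 1 × 334 = 334
    C–H: 6 × 398 = 2388
    C=C: 1 × 638 = 638
    H–H: 1 × 431 = 431
    Σ(broken) = 3791 kJ
  Bonds formed (products):
    C–C: 2 × 334 = 668
    C–H: 8 × 398 = 3184
    Σ(formed) = 3852 kJ
  ΔH_I = 3791 − 3852 = −61 kJ
Reaction II:
  Bonds broken (reactants):
    N–H: 12 × 387 = 4644
    O=O: 3 × 491 = 1473
    Σ(broken) = 6117 kJ
  Bonds formed (products):
    N≡N: 2 × 925 = 1850
    O–H: 12 × 475 = 5700
    Σ(formed) = 7550 kJ
  ΔH_II = 6117 − 7550 = −1433 kJ
ΔH_I − ΔH_II = +1372 kJ, so reaction II has the more negative ΔH; |ΔH_I − ΔH_II| = 1372 kJ.

Reaction II, by 1372 kJ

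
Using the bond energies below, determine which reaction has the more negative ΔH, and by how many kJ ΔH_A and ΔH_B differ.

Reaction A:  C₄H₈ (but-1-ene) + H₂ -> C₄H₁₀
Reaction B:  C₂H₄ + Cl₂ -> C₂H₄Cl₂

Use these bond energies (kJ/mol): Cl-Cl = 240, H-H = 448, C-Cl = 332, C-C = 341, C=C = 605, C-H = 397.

Reaction A:
  Bonds broken (reactants):
    C-C: 2 × 341 = 682
    C-H: 8 × 397 = 3176
    C=C: 1 × 605 = 605
    H-H: 1 × 448 = 448
    Σ(broken) = 4911 kJ
  Bonds formed (products):
    C-C: 3 × 341 = 1023
    C-H: 10 × 397 = 3970
    Σ(formed) = 4993 kJ
  ΔH_A = 4911 − 4993 = −82 kJ
Reaction B:
  Bonds broken (reactants):
    C-H: 4 × 397 = 1588
    C=C: 1 × 605 = 605
    Cl-Cl: 1 × 240 = 240
    Σ(broken) = 2433 kJ
  Bonds formed (products):
    C-C: 1 × 341 = 341
    C-Cl: 2 × 332 = 664
    C-H: 4 × 397 = 1588
    Σ(formed) = 2593 kJ
  ΔH_B = 2433 − 2593 = −160 kJ
ΔH_A − ΔH_B = +78 kJ, so reaction B has the more negative ΔH; |ΔH_A − ΔH_B| = 78 kJ.

Reaction B, by 78 kJ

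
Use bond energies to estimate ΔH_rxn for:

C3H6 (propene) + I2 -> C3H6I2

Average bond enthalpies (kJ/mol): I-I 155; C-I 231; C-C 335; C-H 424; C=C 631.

Bonds broken (reactants):
  C-C: 1 × 335 = 335
  C-H: 6 × 424 = 2544
  C=C: 1 × 631 = 631
  I-I: 1 × 155 = 155
  Σ(broken) = 3665 kJ
Bonds formed (products):
  C-C: 2 × 335 = 670
  C-H: 6 × 424 = 2544
  C-I: 2 × 231 = 462
  Σ(formed) = 3676 kJ
ΔH = Σ(broken) − Σ(formed) = 3665 − 3676 = −11 kJ

ΔH ≈ −11 kJ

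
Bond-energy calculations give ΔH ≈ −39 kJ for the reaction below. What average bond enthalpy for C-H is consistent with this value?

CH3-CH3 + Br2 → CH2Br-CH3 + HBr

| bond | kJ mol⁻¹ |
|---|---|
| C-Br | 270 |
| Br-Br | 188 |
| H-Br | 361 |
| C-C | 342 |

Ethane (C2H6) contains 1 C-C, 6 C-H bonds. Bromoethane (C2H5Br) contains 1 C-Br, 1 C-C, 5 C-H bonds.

Let D be the C-H bond energy.
Σ(broken) = 1×188 + 1×342 + 6×D = 530 + 6D
Σ(formed) = 1×270 + 1×342 + 5×D + 1×361 = 973 + 5D
ΔH = Σ(broken) − Σ(formed) = (530 + 6D) − (973 + 5D) = −443 + D
Setting this equal to −39 kJ gives D = 404 kJ/mol.

D(C-H) ≈ 404 kJ/mol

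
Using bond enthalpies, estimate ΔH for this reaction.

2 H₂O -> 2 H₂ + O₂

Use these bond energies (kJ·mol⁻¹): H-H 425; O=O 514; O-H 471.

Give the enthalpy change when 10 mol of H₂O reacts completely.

Bonds broken (reactants):
  O-H: 4 × 471 = 1884
  Σ(broken) = 1884 kJ
Bonds formed (products):
  H-H: 2 × 425 = 850
  O=O: 1 × 514 = 514
  Σ(formed) = 1364 kJ
ΔH = Σ(broken) − Σ(formed) = 1884 − 1364 = +520 kJ
For 5× the reaction as written: 5 × (+520) = +2600 kJ

ΔH = +2600 kJ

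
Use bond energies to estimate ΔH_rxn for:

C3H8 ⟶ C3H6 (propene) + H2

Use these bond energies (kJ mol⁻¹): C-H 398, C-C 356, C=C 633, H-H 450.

ΔH ≈ +69 kJ

Bonds broken (reactants):
  C-C: 2 × 356 = 712
  C-H: 8 × 398 = 3184
  Σ(broken) = 3896 kJ
Bonds formed (products):
  C-C: 1 × 356 = 356
  C-H: 6 × 398 = 2388
  C=C: 1 × 633 = 633
  H-H: 1 × 450 = 450
  Σ(formed) = 3827 kJ
ΔH = Σ(broken) − Σ(formed) = 3896 − 3827 = +69 kJ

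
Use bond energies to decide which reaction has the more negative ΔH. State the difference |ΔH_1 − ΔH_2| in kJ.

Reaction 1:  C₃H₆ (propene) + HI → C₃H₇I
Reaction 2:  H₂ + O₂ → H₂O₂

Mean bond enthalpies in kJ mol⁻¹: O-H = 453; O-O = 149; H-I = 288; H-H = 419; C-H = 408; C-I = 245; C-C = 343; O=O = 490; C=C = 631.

Reaction 2, by 69 kJ

Reaction 1:
  Bonds broken (reactants):
    C-C: 1 × 343 = 343
    C-H: 6 × 408 = 2448
    C=C: 1 × 631 = 631
    H-I: 1 × 288 = 288
    Σ(broken) = 3710 kJ
  Bonds formed (products):
    C-C: 2 × 343 = 686
    C-H: 7 × 408 = 2856
    C-I: 1 × 245 = 245
    Σ(formed) = 3787 kJ
  ΔH_1 = 3710 − 3787 = −77 kJ
Reaction 2:
  Bonds broken (reactants):
    H-H: 1 × 419 = 419
    O=O: 1 × 490 = 490
    Σ(broken) = 909 kJ
  Bonds formed (products):
    O-H: 2 × 453 = 906
    O-O: 1 × 149 = 149
    Σ(formed) = 1055 kJ
  ΔH_2 = 909 − 1055 = −146 kJ
ΔH_1 − ΔH_2 = +69 kJ, so reaction 2 has the more negative ΔH; |ΔH_1 − ΔH_2| = 69 kJ.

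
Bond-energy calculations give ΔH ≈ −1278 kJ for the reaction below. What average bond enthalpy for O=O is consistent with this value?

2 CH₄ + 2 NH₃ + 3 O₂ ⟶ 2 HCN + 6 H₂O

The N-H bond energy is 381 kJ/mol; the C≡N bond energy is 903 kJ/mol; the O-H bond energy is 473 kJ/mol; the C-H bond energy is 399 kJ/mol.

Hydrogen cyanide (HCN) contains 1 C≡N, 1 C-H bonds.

Let D be the O=O bond energy.
Σ(broken) = 8×399 + 6×381 + 3×D = 5478 + 3D
Σ(formed) = 2×903 + 2×399 + 12×473 = 8280
ΔH = Σ(broken) − Σ(formed) = (5478 + 3D) − (8280) = −2802 + 3D
Setting this equal to −1278 kJ gives 3D = 1524, so D = 508 kJ/mol.

D(O=O) ≈ 508 kJ/mol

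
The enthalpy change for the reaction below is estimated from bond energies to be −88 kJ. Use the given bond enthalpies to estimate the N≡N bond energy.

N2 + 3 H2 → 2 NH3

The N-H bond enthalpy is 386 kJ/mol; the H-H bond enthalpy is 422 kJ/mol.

D(N≡N) ≈ 962 kJ/mol

Let D be the N≡N bond energy.
Σ(broken) = 3×422 + 1×D = 1266 + D
Σ(formed) = 6×386 = 2316
ΔH = Σ(broken) − Σ(formed) = (1266 + D) − (2316) = −1050 + D
Setting this equal to −88 kJ gives D = 962 kJ/mol.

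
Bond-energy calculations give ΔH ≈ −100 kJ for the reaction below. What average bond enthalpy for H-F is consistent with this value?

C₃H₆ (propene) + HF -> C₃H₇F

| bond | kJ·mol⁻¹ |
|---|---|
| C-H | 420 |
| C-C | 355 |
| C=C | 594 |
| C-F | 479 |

D(H-F) ≈ 560 kJ/mol

Let D be the H-F bond energy.
Σ(broken) = 1×355 + 6×420 + 1×594 + 1×D = 3469 + D
Σ(formed) = 2×355 + 1×479 + 7×420 = 4129
ΔH = Σ(broken) − Σ(formed) = (3469 + D) − (4129) = −660 + D
Setting this equal to −100 kJ gives D = 560 kJ/mol.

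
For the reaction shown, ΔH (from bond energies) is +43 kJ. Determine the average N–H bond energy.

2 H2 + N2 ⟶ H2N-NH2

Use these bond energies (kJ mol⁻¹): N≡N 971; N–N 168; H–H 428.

Let D be the N–H bond energy.
Σ(broken) = 2×428 + 1×971 = 1827
Σ(formed) = 4×D + 1×168 = 168 + 4D
ΔH = Σ(broken) − Σ(formed) = (1827) − (168 + 4D) = +1659 − 4D
Setting this equal to +43 kJ gives 4D = 1616, so D = 404 kJ/mol.

D(N–H) ≈ 404 kJ/mol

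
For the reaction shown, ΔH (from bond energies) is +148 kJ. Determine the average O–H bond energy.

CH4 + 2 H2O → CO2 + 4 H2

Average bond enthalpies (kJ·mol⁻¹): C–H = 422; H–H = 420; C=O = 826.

D(O–H) ≈ 448 kJ/mol

Let D be the O–H bond energy.
Σ(broken) = 4×422 + 4×D = 1688 + 4D
Σ(formed) = 2×826 + 4×420 = 3332
ΔH = Σ(broken) − Σ(formed) = (1688 + 4D) − (3332) = −1644 + 4D
Setting this equal to +148 kJ gives 4D = 1792, so D = 448 kJ/mol.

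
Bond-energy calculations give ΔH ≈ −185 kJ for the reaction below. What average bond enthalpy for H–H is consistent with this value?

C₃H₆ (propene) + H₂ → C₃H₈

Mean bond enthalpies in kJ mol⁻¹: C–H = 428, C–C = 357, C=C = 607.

Let D be the H–H bond energy.
Σ(broken) = 1×357 + 6×428 + 1×607 + 1×D = 3532 + D
Σ(formed) = 2×357 + 8×428 = 4138
ΔH = Σ(broken) − Σ(formed) = (3532 + D) − (4138) = −606 + D
Setting this equal to −185 kJ gives D = 421 kJ/mol.

D(H–H) ≈ 421 kJ/mol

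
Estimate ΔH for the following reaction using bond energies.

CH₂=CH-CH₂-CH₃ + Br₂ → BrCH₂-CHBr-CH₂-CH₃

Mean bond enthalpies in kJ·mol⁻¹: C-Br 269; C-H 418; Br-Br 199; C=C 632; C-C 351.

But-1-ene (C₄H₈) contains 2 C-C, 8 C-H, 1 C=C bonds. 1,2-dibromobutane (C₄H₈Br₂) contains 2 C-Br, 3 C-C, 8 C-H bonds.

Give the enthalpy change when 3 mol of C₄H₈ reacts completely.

Bonds broken (reactants):
  Br-Br: 1 × 199 = 199
  C-C: 2 × 351 = 702
  C-H: 8 × 418 = 3344
  C=C: 1 × 632 = 632
  Σ(broken) = 4877 kJ
Bonds formed (products):
  C-Br: 2 × 269 = 538
  C-C: 3 × 351 = 1053
  C-H: 8 × 418 = 3344
  Σ(formed) = 4935 kJ
ΔH = Σ(broken) − Σ(formed) = 4877 − 4935 = −58 kJ
For 3× the reaction as written: 3 × (−58) = −174 kJ

ΔH = −174 kJ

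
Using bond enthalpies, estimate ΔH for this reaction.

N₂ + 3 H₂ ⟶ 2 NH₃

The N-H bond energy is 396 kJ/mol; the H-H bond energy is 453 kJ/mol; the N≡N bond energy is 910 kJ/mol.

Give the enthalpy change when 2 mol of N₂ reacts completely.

ΔH = −214 kJ

Bonds broken (reactants):
  H-H: 3 × 453 = 1359
  N≡N: 1 × 910 = 910
  Σ(broken) = 2269 kJ
Bonds formed (products):
  N-H: 6 × 396 = 2376
  Σ(formed) = 2376 kJ
ΔH = Σ(broken) − Σ(formed) = 2269 − 2376 = −107 kJ
For 2× the reaction as written: 2 × (−107) = −214 kJ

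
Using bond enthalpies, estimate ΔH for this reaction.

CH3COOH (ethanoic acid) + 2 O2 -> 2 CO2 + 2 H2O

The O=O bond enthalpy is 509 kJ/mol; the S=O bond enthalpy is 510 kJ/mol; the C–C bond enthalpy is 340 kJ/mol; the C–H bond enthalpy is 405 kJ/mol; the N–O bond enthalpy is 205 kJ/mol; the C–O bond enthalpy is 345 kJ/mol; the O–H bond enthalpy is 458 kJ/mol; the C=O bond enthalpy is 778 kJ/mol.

Bonds broken (reactants):
  C–C: 1 × 340 = 340
  C–H: 3 × 405 = 1215
  C–O: 1 × 345 = 345
  C=O: 1 × 778 = 778
  O–H: 1 × 458 = 458
  O=O: 2 × 509 = 1018
  Σ(broken) = 4154 kJ
Bonds formed (products):
  C=O: 4 × 778 = 3112
  O–H: 4 × 458 = 1832
  Σ(formed) = 4944 kJ
ΔH = Σ(broken) − Σ(formed) = 4154 − 4944 = −790 kJ

ΔH ≈ −790 kJ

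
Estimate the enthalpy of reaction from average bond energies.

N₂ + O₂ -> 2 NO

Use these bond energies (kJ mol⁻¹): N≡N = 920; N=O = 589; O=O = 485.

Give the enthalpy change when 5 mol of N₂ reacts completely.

Bonds broken (reactants):
  N≡N: 1 × 920 = 920
  O=O: 1 × 485 = 485
  Σ(broken) = 1405 kJ
Bonds formed (products):
  N=O: 2 × 589 = 1178
  Σ(formed) = 1178 kJ
ΔH = Σ(broken) − Σ(formed) = 1405 − 1178 = +227 kJ
For 5× the reaction as written: 5 × (+227) = +1135 kJ

ΔH = +1135 kJ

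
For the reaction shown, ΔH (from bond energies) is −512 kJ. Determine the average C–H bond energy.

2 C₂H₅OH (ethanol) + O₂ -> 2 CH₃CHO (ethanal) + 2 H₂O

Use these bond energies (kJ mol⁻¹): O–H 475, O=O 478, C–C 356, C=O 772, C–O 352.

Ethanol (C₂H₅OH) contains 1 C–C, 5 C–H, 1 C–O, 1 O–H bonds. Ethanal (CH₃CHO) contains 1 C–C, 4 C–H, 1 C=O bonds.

D(C–H) ≈ 400 kJ/mol

Let D be the C–H bond energy.
Σ(broken) = 2×356 + 10×D + 2×352 + 2×475 + 1×478 = 2844 + 10D
Σ(formed) = 2×356 + 8×D + 2×772 + 4×475 = 4156 + 8D
ΔH = Σ(broken) − Σ(formed) = (2844 + 10D) − (4156 + 8D) = −1312 + 2D
Setting this equal to −512 kJ gives 2D = 800, so D = 400 kJ/mol.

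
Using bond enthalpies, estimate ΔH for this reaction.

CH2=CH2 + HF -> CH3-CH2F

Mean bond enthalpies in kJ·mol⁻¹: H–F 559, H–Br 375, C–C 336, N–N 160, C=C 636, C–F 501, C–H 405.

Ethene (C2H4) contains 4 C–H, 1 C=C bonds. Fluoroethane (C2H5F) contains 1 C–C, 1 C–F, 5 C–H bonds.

ΔH ≈ −47 kJ

Bonds broken (reactants):
  C–H: 4 × 405 = 1620
  C=C: 1 × 636 = 636
  H–F: 1 × 559 = 559
  Σ(broken) = 2815 kJ
Bonds formed (products):
  C–C: 1 × 336 = 336
  C–F: 1 × 501 = 501
  C–H: 5 × 405 = 2025
  Σ(formed) = 2862 kJ
ΔH = Σ(broken) − Σ(formed) = 2815 − 2862 = −47 kJ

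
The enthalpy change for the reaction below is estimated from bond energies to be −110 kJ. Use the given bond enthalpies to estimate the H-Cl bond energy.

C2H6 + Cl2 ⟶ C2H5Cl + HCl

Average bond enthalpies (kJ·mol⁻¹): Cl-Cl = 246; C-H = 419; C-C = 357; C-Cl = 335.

Let D be the H-Cl bond energy.
Σ(broken) = 1×357 + 6×419 + 1×246 = 3117
Σ(formed) = 1×357 + 1×335 + 5×419 + 1×D = 2787 + D
ΔH = Σ(broken) − Σ(formed) = (3117) − (2787 + D) = +330 − D
Setting this equal to −110 kJ gives D = 440 kJ/mol.

D(H-Cl) ≈ 440 kJ/mol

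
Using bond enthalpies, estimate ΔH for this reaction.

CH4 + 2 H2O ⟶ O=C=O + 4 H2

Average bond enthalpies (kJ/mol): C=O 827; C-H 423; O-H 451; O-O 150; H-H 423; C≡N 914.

Bonds broken (reactants):
  C-H: 4 × 423 = 1692
  O-H: 4 × 451 = 1804
  Σ(broken) = 3496 kJ
Bonds formed (products):
  C=O: 2 × 827 = 1654
  H-H: 4 × 423 = 1692
  Σ(formed) = 3346 kJ
ΔH = Σ(broken) − Σ(formed) = 3496 − 3346 = +150 kJ

ΔH ≈ +150 kJ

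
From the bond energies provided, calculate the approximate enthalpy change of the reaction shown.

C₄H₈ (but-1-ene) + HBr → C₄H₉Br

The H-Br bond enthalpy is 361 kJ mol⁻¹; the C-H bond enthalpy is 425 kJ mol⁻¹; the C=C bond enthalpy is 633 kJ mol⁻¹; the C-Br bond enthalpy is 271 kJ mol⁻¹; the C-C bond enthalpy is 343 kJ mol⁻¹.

ΔH ≈ −45 kJ

Bonds broken (reactants):
  C-C: 2 × 343 = 686
  C-H: 8 × 425 = 3400
  C=C: 1 × 633 = 633
  H-Br: 1 × 361 = 361
  Σ(broken) = 5080 kJ
Bonds formed (products):
  C-Br: 1 × 271 = 271
  C-C: 3 × 343 = 1029
  C-H: 9 × 425 = 3825
  Σ(formed) = 5125 kJ
ΔH = Σ(broken) − Σ(formed) = 5080 − 5125 = −45 kJ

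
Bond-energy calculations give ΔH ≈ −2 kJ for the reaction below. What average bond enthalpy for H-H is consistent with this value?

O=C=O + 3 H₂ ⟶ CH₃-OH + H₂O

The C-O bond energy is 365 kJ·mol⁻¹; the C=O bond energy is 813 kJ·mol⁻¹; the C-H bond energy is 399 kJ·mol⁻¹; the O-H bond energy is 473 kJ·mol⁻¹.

D(H-H) ≈ 451 kJ/mol

Let D be the H-H bond energy.
Σ(broken) = 2×813 + 3×D = 1626 + 3D
Σ(formed) = 3×399 + 1×365 + 3×473 = 2981
ΔH = Σ(broken) − Σ(formed) = (1626 + 3D) − (2981) = −1355 + 3D
Setting this equal to −2 kJ gives 3D = 1353, so D = 451 kJ/mol.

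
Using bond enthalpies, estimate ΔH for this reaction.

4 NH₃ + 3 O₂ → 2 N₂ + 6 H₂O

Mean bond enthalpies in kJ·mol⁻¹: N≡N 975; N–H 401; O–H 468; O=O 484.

Bonds broken (reactants):
  N–H: 12 × 401 = 4812
  O=O: 3 × 484 = 1452
  Σ(broken) = 6264 kJ
Bonds formed (products):
  N≡N: 2 × 975 = 1950
  O–H: 12 × 468 = 5616
  Σ(formed) = 7566 kJ
ΔH = Σ(broken) − Σ(formed) = 6264 − 7566 = −1302 kJ

ΔH ≈ −1302 kJ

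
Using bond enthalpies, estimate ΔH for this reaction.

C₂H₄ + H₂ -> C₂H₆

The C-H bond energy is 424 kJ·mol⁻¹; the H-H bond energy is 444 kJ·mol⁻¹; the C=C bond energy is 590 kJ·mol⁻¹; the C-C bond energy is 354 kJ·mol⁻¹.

Bonds broken (reactants):
  C-H: 4 × 424 = 1696
  C=C: 1 × 590 = 590
  H-H: 1 × 444 = 444
  Σ(broken) = 2730 kJ
Bonds formed (products):
  C-C: 1 × 354 = 354
  C-H: 6 × 424 = 2544
  Σ(formed) = 2898 kJ
ΔH = Σ(broken) − Σ(formed) = 2730 − 2898 = −168 kJ

ΔH ≈ −168 kJ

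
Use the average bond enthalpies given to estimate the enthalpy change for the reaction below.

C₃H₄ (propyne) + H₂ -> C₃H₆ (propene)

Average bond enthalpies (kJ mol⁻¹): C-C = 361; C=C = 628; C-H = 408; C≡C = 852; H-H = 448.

ΔH ≈ −144 kJ

Bonds broken (reactants):
  C≡C: 1 × 852 = 852
  C-C: 1 × 361 = 361
  C-H: 4 × 408 = 1632
  H-H: 1 × 448 = 448
  Σ(broken) = 3293 kJ
Bonds formed (products):
  C-C: 1 × 361 = 361
  C-H: 6 × 408 = 2448
  C=C: 1 × 628 = 628
  Σ(formed) = 3437 kJ
ΔH = Σ(broken) − Σ(formed) = 3293 − 3437 = −144 kJ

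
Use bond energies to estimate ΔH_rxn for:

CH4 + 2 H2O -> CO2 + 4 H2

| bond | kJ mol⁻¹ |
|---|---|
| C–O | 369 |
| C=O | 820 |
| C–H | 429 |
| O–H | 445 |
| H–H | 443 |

ΔH ≈ +84 kJ

Bonds broken (reactants):
  C–H: 4 × 429 = 1716
  O–H: 4 × 445 = 1780
  Σ(broken) = 3496 kJ
Bonds formed (products):
  C=O: 2 × 820 = 1640
  H–H: 4 × 443 = 1772
  Σ(formed) = 3412 kJ
ΔH = Σ(broken) − Σ(formed) = 3496 − 3412 = +84 kJ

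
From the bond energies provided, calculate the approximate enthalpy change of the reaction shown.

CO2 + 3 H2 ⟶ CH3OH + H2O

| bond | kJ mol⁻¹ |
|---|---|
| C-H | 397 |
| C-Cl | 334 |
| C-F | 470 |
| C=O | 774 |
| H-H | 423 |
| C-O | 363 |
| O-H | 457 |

ΔH ≈ −108 kJ

Bonds broken (reactants):
  C=O: 2 × 774 = 1548
  H-H: 3 × 423 = 1269
  Σ(broken) = 2817 kJ
Bonds formed (products):
  C-H: 3 × 397 = 1191
  C-O: 1 × 363 = 363
  O-H: 3 × 457 = 1371
  Σ(formed) = 2925 kJ
ΔH = Σ(broken) − Σ(formed) = 2817 − 2925 = −108 kJ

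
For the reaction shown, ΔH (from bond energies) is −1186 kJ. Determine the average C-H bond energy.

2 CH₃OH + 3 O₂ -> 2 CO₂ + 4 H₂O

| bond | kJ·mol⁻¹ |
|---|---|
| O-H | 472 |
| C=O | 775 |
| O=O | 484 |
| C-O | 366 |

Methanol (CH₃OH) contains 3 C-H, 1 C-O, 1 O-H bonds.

D(C-H) ≈ 427 kJ/mol

Let D be the C-H bond energy.
Σ(broken) = 6×D + 2×366 + 2×472 + 3×484 = 3128 + 6D
Σ(formed) = 4×775 + 8×472 = 6876
ΔH = Σ(broken) − Σ(formed) = (3128 + 6D) − (6876) = −3748 + 6D
Setting this equal to −1186 kJ gives 6D = 2562, so D = 427 kJ/mol.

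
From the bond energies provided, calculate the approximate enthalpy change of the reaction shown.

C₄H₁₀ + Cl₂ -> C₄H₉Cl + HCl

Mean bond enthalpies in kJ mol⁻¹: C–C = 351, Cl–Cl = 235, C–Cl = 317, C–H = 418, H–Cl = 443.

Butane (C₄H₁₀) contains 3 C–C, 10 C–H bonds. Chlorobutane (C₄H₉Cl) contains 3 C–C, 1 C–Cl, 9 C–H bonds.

ΔH ≈ −107 kJ

Bonds broken (reactants):
  C–C: 3 × 351 = 1053
  C–H: 10 × 418 = 4180
  Cl–Cl: 1 × 235 = 235
  Σ(broken) = 5468 kJ
Bonds formed (products):
  C–C: 3 × 351 = 1053
  C–Cl: 1 × 317 = 317
  C–H: 9 × 418 = 3762
  H–Cl: 1 × 443 = 443
  Σ(formed) = 5575 kJ
ΔH = Σ(broken) − Σ(formed) = 5468 − 5575 = −107 kJ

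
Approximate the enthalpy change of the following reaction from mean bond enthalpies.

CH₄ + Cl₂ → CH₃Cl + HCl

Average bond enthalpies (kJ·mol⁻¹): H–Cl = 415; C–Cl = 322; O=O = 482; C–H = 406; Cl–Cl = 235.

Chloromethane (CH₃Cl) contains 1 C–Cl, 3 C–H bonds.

Bonds broken (reactants):
  C–H: 4 × 406 = 1624
  Cl–Cl: 1 × 235 = 235
  Σ(broken) = 1859 kJ
Bonds formed (products):
  C–Cl: 1 × 322 = 322
  C–H: 3 × 406 = 1218
  H–Cl: 1 × 415 = 415
  Σ(formed) = 1955 kJ
ΔH = Σ(broken) − Σ(formed) = 1859 − 1955 = −96 kJ

ΔH ≈ −96 kJ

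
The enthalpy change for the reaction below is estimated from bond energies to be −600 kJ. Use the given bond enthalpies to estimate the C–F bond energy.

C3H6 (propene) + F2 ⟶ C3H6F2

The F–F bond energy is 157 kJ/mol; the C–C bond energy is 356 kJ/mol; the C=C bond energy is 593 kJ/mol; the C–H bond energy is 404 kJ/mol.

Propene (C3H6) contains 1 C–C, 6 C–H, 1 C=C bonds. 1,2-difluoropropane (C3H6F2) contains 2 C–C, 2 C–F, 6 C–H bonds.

D(C–F) ≈ 497 kJ/mol

Let D be the C–F bond energy.
Σ(broken) = 1×356 + 6×404 + 1×593 + 1×157 = 3530
Σ(formed) = 2×356 + 2×D + 6×404 = 3136 + 2D
ΔH = Σ(broken) − Σ(formed) = (3530) − (3136 + 2D) = +394 − 2D
Setting this equal to −600 kJ gives 2D = 994, so D = 497 kJ/mol.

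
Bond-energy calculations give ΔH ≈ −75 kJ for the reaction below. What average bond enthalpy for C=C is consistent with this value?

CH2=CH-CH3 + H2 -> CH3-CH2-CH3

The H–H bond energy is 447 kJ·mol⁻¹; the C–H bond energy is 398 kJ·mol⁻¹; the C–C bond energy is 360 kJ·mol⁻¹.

Let D be the C=C bond energy.
Σ(broken) = 1×360 + 6×398 + 1×D + 1×447 = 3195 + D
Σ(formed) = 2×360 + 8×398 = 3904
ΔH = Σ(broken) − Σ(formed) = (3195 + D) − (3904) = −709 + D
Setting this equal to −75 kJ gives D = 634 kJ/mol.

D(C=C) ≈ 634 kJ/mol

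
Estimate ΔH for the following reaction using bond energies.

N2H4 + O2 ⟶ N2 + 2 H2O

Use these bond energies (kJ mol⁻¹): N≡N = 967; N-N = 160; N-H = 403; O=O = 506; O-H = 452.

Bonds broken (reactants):
  N-H: 4 × 403 = 1612
  N-N: 1 × 160 = 160
  O=O: 1 × 506 = 506
  Σ(broken) = 2278 kJ
Bonds formed (products):
  N≡N: 1 × 967 = 967
  O-H: 4 × 452 = 1808
  Σ(formed) = 2775 kJ
ΔH = Σ(broken) − Σ(formed) = 2278 − 2775 = −497 kJ

ΔH ≈ −497 kJ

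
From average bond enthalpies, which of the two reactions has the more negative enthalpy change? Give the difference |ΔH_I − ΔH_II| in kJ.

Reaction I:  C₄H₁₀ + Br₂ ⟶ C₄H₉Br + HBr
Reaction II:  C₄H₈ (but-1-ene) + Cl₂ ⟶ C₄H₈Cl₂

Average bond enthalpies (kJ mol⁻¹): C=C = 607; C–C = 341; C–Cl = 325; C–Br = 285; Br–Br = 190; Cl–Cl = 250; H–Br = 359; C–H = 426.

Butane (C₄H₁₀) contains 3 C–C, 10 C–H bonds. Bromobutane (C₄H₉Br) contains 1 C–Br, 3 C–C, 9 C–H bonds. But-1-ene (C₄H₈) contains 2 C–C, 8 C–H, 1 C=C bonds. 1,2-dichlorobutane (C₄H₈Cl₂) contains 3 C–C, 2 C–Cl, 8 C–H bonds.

Reaction II, by 106 kJ

Reaction I:
  Bonds broken (reactants):
    Br–Br: 1 × 190 = 190
    C–C: 3 × 341 = 1023
    C–H: 10 × 426 = 4260
    Σ(broken) = 5473 kJ
  Bonds formed (products):
    C–Br: 1 × 285 = 285
    C–C: 3 × 341 = 1023
    C–H: 9 × 426 = 3834
    H–Br: 1 × 359 = 359
    Σ(formed) = 5501 kJ
  ΔH_I = 5473 − 5501 = −28 kJ
Reaction II:
  Bonds broken (reactants):
    C–C: 2 × 341 = 682
    C–H: 8 × 426 = 3408
    C=C: 1 × 607 = 607
    Cl–Cl: 1 × 250 = 250
    Σ(broken) = 4947 kJ
  Bonds formed (products):
    C–C: 3 × 341 = 1023
    C–Cl: 2 × 325 = 650
    C–H: 8 × 426 = 3408
    Σ(formed) = 5081 kJ
  ΔH_II = 4947 − 5081 = −134 kJ
ΔH_I − ΔH_II = +106 kJ, so reaction II has the more negative ΔH; |ΔH_I − ΔH_II| = 106 kJ.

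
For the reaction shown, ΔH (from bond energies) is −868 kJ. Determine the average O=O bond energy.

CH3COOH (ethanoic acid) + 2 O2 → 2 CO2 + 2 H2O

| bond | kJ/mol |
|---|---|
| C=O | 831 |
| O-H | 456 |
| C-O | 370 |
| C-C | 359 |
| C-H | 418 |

D(O=O) ≈ 505 kJ/mol

Let D be the O=O bond energy.
Σ(broken) = 1×359 + 3×418 + 1×370 + 1×831 + 1×456 + 2×D = 3270 + 2D
Σ(formed) = 4×831 + 4×456 = 5148
ΔH = Σ(broken) − Σ(formed) = (3270 + 2D) − (5148) = −1878 + 2D
Setting this equal to −868 kJ gives 2D = 1010, so D = 505 kJ/mol.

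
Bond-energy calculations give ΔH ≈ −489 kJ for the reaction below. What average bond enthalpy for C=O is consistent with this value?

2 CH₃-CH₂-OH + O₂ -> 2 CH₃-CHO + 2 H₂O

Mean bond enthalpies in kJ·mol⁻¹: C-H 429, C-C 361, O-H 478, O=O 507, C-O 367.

Let D be the C=O bond energy.
Σ(broken) = 2×361 + 10×429 + 2×367 + 2×478 + 1×507 = 7209
Σ(formed) = 2×361 + 8×429 + 2×D + 4×478 = 6066 + 2D
ΔH = Σ(broken) − Σ(formed) = (7209) − (6066 + 2D) = +1143 − 2D
Setting this equal to −489 kJ gives 2D = 1632, so D = 816 kJ/mol.

D(C=O) ≈ 816 kJ/mol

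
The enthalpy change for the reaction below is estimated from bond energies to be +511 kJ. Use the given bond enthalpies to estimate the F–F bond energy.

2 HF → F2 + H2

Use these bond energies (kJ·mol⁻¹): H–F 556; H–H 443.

Let D be the F–F bond energy.
Σ(broken) = 2×556 = 1112
Σ(formed) = 1×D + 1×443 = 443 + D
ΔH = Σ(broken) − Σ(formed) = (1112) − (443 + D) = +669 − D
Setting this equal to +511 kJ gives D = 158 kJ/mol.

D(F–F) ≈ 158 kJ/mol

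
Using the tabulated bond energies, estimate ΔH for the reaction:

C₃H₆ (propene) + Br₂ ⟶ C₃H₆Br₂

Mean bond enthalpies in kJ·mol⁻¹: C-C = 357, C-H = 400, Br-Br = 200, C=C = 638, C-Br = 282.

ΔH ≈ −83 kJ

Bonds broken (reactants):
  Br-Br: 1 × 200 = 200
  C-C: 1 × 357 = 357
  C-H: 6 × 400 = 2400
  C=C: 1 × 638 = 638
  Σ(broken) = 3595 kJ
Bonds formed (products):
  C-Br: 2 × 282 = 564
  C-C: 2 × 357 = 714
  C-H: 6 × 400 = 2400
  Σ(formed) = 3678 kJ
ΔH = Σ(broken) − Σ(formed) = 3595 − 3678 = −83 kJ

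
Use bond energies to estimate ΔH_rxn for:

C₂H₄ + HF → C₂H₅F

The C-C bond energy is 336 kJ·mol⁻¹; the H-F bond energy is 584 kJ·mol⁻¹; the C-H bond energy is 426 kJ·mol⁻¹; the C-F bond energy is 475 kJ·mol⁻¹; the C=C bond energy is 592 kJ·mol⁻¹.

ΔH ≈ −61 kJ

Bonds broken (reactants):
  C-H: 4 × 426 = 1704
  C=C: 1 × 592 = 592
  H-F: 1 × 584 = 584
  Σ(broken) = 2880 kJ
Bonds formed (products):
  C-C: 1 × 336 = 336
  C-F: 1 × 475 = 475
  C-H: 5 × 426 = 2130
  Σ(formed) = 2941 kJ
ΔH = Σ(broken) − Σ(formed) = 2880 − 2941 = −61 kJ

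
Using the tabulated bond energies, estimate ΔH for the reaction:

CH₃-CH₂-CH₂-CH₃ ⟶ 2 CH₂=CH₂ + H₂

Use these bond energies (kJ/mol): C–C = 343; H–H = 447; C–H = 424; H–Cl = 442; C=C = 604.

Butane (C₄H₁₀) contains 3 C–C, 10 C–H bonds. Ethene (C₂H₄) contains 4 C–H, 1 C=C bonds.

ΔH ≈ +222 kJ

Bonds broken (reactants):
  C–C: 3 × 343 = 1029
  C–H: 10 × 424 = 4240
  Σ(broken) = 5269 kJ
Bonds formed (products):
  C–H: 8 × 424 = 3392
  C=C: 2 × 604 = 1208
  H–H: 1 × 447 = 447
  Σ(formed) = 5047 kJ
ΔH = Σ(broken) − Σ(formed) = 5269 − 5047 = +222 kJ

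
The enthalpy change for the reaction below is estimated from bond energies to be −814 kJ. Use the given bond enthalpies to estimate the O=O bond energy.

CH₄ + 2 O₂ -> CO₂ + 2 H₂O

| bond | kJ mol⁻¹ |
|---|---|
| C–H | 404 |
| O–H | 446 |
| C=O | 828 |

Let D be the O=O bond energy.
Σ(broken) = 4×404 + 2×D = 1616 + 2D
Σ(formed) = 2×828 + 4×446 = 3440
ΔH = Σ(broken) − Σ(formed) = (1616 + 2D) − (3440) = −1824 + 2D
Setting this equal to −814 kJ gives 2D = 1010, so D = 505 kJ/mol.

D(O=O) ≈ 505 kJ/mol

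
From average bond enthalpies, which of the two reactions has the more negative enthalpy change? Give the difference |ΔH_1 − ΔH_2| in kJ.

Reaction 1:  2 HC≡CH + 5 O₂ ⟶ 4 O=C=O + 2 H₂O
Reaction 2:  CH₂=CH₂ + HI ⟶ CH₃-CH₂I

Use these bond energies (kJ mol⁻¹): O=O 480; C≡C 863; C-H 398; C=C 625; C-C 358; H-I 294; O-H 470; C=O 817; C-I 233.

Reaction 1, by 2628 kJ

Reaction 1:
  Bonds broken (reactants):
    C≡C: 2 × 863 = 1726
    C-H: 4 × 398 = 1592
    O=O: 5 × 480 = 2400
    Σ(broken) = 5718 kJ
  Bonds formed (products):
    C=O: 8 × 817 = 6536
    O-H: 4 × 470 = 1880
    Σ(formed) = 8416 kJ
  ΔH_1 = 5718 − 8416 = −2698 kJ
Reaction 2:
  Bonds broken (reactants):
    C-H: 4 × 398 = 1592
    C=C: 1 × 625 = 625
    H-I: 1 × 294 = 294
    Σ(broken) = 2511 kJ
  Bonds formed (products):
    C-C: 1 × 358 = 358
    C-H: 5 × 398 = 1990
    C-I: 1 × 233 = 233
    Σ(formed) = 2581 kJ
  ΔH_2 = 2511 − 2581 = −70 kJ
ΔH_1 − ΔH_2 = −2628 kJ, so reaction 1 has the more negative ΔH; |ΔH_1 − ΔH_2| = 2628 kJ.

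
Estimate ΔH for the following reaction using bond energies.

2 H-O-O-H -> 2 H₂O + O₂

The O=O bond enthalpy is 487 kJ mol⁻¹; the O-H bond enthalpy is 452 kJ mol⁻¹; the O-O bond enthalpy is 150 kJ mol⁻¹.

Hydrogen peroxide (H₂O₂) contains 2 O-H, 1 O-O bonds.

Bonds broken (reactants):
  O-H: 4 × 452 = 1808
  O-O: 2 × 150 = 300
  Σ(broken) = 2108 kJ
Bonds formed (products):
  O-H: 4 × 452 = 1808
  O=O: 1 × 487 = 487
  Σ(formed) = 2295 kJ
ΔH = Σ(broken) − Σ(formed) = 2108 − 2295 = −187 kJ

ΔH ≈ −187 kJ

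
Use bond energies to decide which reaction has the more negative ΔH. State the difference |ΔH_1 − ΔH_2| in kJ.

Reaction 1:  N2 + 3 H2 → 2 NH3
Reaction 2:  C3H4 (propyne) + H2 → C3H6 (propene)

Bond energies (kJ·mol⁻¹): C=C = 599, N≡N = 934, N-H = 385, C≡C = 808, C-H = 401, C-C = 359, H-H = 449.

Reaction 2, by 115 kJ

Reaction 1:
  Bonds broken (reactants):
    H-H: 3 × 449 = 1347
    N≡N: 1 × 934 = 934
    Σ(broken) = 2281 kJ
  Bonds formed (products):
    N-H: 6 × 385 = 2310
    Σ(formed) = 2310 kJ
  ΔH_1 = 2281 − 2310 = −29 kJ
Reaction 2:
  Bonds broken (reactants):
    C≡C: 1 × 808 = 808
    C-C: 1 × 359 = 359
    C-H: 4 × 401 = 1604
    H-H: 1 × 449 = 449
    Σ(broken) = 3220 kJ
  Bonds formed (products):
    C-C: 1 × 359 = 359
    C-H: 6 × 401 = 2406
    C=C: 1 × 599 = 599
    Σ(formed) = 3364 kJ
  ΔH_2 = 3220 − 3364 = −144 kJ
ΔH_1 − ΔH_2 = +115 kJ, so reaction 2 has the more negative ΔH; |ΔH_1 − ΔH_2| = 115 kJ.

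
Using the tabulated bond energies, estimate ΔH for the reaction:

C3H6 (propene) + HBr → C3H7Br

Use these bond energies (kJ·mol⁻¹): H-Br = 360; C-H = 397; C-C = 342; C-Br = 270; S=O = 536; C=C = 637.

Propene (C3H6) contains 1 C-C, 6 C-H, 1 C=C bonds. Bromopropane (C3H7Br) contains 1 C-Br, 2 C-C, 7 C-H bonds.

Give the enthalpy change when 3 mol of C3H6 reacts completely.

Bonds broken (reactants):
  C-C: 1 × 342 = 342
  C-H: 6 × 397 = 2382
  C=C: 1 × 637 = 637
  H-Br: 1 × 360 = 360
  Σ(broken) = 3721 kJ
Bonds formed (products):
  C-Br: 1 × 270 = 270
  C-C: 2 × 342 = 684
  C-H: 7 × 397 = 2779
  Σ(formed) = 3733 kJ
ΔH = Σ(broken) − Σ(formed) = 3721 − 3733 = −12 kJ
For 3× the reaction as written: 3 × (−12) = −36 kJ

ΔH = −36 kJ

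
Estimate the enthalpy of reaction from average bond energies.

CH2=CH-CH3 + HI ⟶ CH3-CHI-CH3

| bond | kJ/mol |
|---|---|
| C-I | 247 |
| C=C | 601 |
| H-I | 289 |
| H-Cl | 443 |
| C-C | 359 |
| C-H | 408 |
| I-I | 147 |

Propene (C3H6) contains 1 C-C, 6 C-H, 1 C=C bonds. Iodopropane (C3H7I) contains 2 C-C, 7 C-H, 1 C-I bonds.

ΔH ≈ −124 kJ

Bonds broken (reactants):
  C-C: 1 × 359 = 359
  C-H: 6 × 408 = 2448
  C=C: 1 × 601 = 601
  H-I: 1 × 289 = 289
  Σ(broken) = 3697 kJ
Bonds formed (products):
  C-C: 2 × 359 = 718
  C-H: 7 × 408 = 2856
  C-I: 1 × 247 = 247
  Σ(formed) = 3821 kJ
ΔH = Σ(broken) − Σ(formed) = 3697 − 3821 = −124 kJ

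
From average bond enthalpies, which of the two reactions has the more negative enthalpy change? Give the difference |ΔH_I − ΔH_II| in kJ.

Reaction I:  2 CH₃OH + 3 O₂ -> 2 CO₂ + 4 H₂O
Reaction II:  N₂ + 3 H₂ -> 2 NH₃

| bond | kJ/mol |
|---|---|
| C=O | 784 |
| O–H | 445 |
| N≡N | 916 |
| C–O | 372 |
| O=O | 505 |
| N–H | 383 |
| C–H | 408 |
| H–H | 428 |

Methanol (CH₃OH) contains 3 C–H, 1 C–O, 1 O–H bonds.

Reaction I:
  Bonds broken (reactants):
    C–H: 6 × 408 = 2448
    C–O: 2 × 372 = 744
    O–H: 2 × 445 = 890
    O=O: 3 × 505 = 1515
    Σ(broken) = 5597 kJ
  Bonds formed (products):
    C=O: 4 × 784 = 3136
    O–H: 8 × 445 = 3560
    Σ(formed) = 6696 kJ
  ΔH_I = 5597 − 6696 = −1099 kJ
Reaction II:
  Bonds broken (reactants):
    H–H: 3 × 428 = 1284
    N≡N: 1 × 916 = 916
    Σ(broken) = 2200 kJ
  Bonds formed (products):
    N–H: 6 × 383 = 2298
    Σ(formed) = 2298 kJ
  ΔH_II = 2200 − 2298 = −98 kJ
ΔH_I − ΔH_II = −1001 kJ, so reaction I has the more negative ΔH; |ΔH_I − ΔH_II| = 1001 kJ.

Reaction I, by 1001 kJ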